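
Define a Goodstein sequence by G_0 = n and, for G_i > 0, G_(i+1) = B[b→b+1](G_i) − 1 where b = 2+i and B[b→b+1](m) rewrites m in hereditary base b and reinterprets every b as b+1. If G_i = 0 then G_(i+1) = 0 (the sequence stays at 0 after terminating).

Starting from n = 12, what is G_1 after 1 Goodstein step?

12 —HB2→ 2^(2 + 1) + 2^2 —bump→ 3^(3 + 1) + 3^3 = 108 —(−1)→ 107
107 —HB3→ 3^(3 + 1) + 2·3^2 + 2·3 + 2 —bump→ 4^(4 + 1) + 2·4^2 + 2·4 + 2 = 1066 —(−1)→ 1065

107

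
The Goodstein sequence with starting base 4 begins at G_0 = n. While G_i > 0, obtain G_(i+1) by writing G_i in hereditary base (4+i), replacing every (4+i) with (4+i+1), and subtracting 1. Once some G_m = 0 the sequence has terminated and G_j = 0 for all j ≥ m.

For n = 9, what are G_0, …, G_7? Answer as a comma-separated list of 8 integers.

(0) 9|_4 = 2·4 + 1 ↦ 2·5 + 1|_5 = 11 ⇒ 10
(1) 10|_5 = 2·5 ↦ 2·6|_6 = 12 ⇒ 11
(2) 11|_6 = 6 + 5 ↦ 7 + 5|_7 = 12 ⇒ 11
(3) 11|_7 = 7 + 4 ↦ 8 + 4|_8 = 12 ⇒ 11
(4) 11|_8 = 8 + 3 ↦ 9 + 3|_9 = 12 ⇒ 11
(5) 11|_9 = 9 + 2 ↦ 10 + 2|_10 = 12 ⇒ 11
(6) 11|_10 = 10 + 1 ↦ 11 + 1|_11 = 12 ⇒ 11

9, 10, 11, 11, 11, 11, 11, 11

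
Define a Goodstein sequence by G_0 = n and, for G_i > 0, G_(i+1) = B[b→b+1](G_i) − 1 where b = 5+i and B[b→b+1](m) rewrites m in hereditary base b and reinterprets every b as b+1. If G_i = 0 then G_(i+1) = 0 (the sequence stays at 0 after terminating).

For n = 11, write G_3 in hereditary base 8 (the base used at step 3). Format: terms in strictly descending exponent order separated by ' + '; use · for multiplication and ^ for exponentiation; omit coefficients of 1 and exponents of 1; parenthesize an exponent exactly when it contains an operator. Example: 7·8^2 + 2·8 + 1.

(0) 11|_5 = 2·5 + 1 ↦ 2·6 + 1|_6 = 13 ⇒ 12
(1) 12|_6 = 2·6 ↦ 2·7|_7 = 14 ⇒ 13
(2) 13|_7 = 7 + 6 ↦ 8 + 6|_8 = 14 ⇒ 13
(3) 13|_8 = 8 + 5 ↦ 9 + 5|_9 = 14 ⇒ 13

8 + 5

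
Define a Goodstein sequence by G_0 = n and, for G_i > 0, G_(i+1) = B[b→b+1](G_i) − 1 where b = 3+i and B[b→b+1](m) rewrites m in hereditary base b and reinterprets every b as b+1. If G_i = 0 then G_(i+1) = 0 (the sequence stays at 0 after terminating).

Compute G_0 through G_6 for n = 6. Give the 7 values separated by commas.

G_0=6  [base 3] 2·3  →[3↦4]→  2·4 = 8  −1 ⇒ G_1=7
G_1=7  [base 4] 4 + 3  →[4↦5]→  5 + 3 = 8  −1 ⇒ G_2=7
G_2=7  [base 5] 5 + 2  →[5↦6]→  6 + 2 = 8  −1 ⇒ G_3=7
G_3=7  [base 6] 6 + 1  →[6↦7]→  7 + 1 = 8  −1 ⇒ G_4=7
G_4=7  [base 7] 7  →[7↦8]→  8 = 8  −1 ⇒ G_5=7
G_5=7  [base 8] 7  →[8↦9]→  7 = 7  −1 ⇒ G_6=6

6, 7, 7, 7, 7, 7, 6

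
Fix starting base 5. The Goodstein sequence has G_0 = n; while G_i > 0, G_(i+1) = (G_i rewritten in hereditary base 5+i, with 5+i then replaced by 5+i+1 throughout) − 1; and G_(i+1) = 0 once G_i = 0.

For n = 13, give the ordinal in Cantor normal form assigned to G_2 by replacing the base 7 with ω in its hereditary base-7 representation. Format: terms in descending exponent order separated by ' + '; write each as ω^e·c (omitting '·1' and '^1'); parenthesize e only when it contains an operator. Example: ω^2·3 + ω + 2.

ω·2 + 1

13 —HB5→ 2·5 + 3 —bump→ 2·6 + 3 = 15 —(−1)→ 14
14 —HB6→ 2·6 + 2 —bump→ 2·7 + 2 = 16 —(−1)→ 15
15 —HB7→ 2·7 + 1 —bump→ 2·8 + 1 = 17 —(−1)→ 16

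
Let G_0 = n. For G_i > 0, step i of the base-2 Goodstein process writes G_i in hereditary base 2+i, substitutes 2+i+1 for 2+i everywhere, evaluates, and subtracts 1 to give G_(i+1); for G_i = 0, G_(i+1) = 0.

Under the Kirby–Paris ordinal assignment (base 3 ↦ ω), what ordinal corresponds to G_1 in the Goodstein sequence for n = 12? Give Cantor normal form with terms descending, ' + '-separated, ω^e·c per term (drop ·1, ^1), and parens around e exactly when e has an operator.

ω^(ω + 1) + ω^2·2 + ω·2 + 2

12 —HB2→ 2^(2 + 1) + 2^2 —bump→ 3^(3 + 1) + 3^3 = 108 —(−1)→ 107
107 —HB3→ 3^(3 + 1) + 2·3^2 + 2·3 + 2 —bump→ 4^(4 + 1) + 2·4^2 + 2·4 + 2 = 1066 —(−1)→ 1065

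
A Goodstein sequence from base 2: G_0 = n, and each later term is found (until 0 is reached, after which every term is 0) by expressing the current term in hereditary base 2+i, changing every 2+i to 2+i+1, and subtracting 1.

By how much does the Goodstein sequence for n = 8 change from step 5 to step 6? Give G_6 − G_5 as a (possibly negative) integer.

31907376

base 2: 8 = 2^(2 + 1); at 3: 3^(3 + 1) = 81; next = 80
base 3: 80 = 2·3^3 + 2·3^2 + 2·3 + 2; at 4: 2·4^4 + 2·4^2 + 2·4 + 2 = 554; next = 553
base 4: 553 = 2·4^4 + 2·4^2 + 2·4 + 1; at 5: 2·5^5 + 2·5^2 + 2·5 + 1 = 6311; next = 6310
base 5: 6310 = 2·5^5 + 2·5^2 + 2·5; at 6: 2·6^6 + 2·6^2 + 2·6 = 93396; next = 93395
base 6: 93395 = 2·6^6 + 2·6^2 + 6 + 5; at 7: 2·7^7 + 2·7^2 + 7 + 5 = 1647196; next = 1647195
base 7: 1647195 = 2·7^7 + 2·7^2 + 7 + 4; at 8: 2·8^8 + 2·8^2 + 8 + 4 = 33554572; next = 33554571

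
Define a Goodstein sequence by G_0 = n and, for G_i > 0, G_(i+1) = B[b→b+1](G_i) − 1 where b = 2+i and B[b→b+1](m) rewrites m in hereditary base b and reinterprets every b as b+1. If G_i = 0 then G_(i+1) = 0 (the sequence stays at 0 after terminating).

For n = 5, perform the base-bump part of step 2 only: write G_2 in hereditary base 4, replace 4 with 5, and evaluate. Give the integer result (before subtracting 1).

i=0: 5 = 2^2 + 1 (b=2); 2→3: 3^3 + 1 = 28; 28−1 = 27
i=1: 27 = 3^3 (b=3); 3→4: 4^4 = 256; 256−1 = 255
i=2: 255 = 3·4^3 + 3·4^2 + 3·4 + 3 (b=4); 4→5: 3·5^3 + 3·5^2 + 3·5 + 3 = 468; 468−1 = 467

468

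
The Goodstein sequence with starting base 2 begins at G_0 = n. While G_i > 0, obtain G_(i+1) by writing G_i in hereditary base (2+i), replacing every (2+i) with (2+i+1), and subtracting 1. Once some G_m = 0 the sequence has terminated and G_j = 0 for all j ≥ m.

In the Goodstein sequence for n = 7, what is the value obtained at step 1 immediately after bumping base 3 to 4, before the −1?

G_0=7  [base 2] 2^2 + 2 + 1  →[2↦3]→  3^3 + 3 + 1 = 31  −1 ⇒ G_1=30
G_1=30  [base 3] 3^3 + 3  →[3↦4]→  4^4 + 4 = 260  −1 ⇒ G_2=259

260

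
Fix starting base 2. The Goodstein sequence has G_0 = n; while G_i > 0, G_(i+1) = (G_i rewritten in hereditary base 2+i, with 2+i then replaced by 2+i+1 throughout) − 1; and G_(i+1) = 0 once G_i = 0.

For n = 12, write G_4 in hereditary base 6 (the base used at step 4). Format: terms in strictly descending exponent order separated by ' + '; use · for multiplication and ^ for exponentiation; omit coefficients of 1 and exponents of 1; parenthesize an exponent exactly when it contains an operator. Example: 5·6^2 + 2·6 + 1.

12 —HB2→ 2^(2 + 1) + 2^2 —bump→ 3^(3 + 1) + 3^3 = 108 —(−1)→ 107
107 —HB3→ 3^(3 + 1) + 2·3^2 + 2·3 + 2 —bump→ 4^(4 + 1) + 2·4^2 + 2·4 + 2 = 1066 —(−1)→ 1065
1065 —HB4→ 4^(4 + 1) + 2·4^2 + 2·4 + 1 —bump→ 5^(5 + 1) + 2·5^2 + 2·5 + 1 = 15686 —(−1)→ 15685
15685 —HB5→ 5^(5 + 1) + 2·5^2 + 2·5 —bump→ 6^(6 + 1) + 2·6^2 + 2·6 = 280020 —(−1)→ 280019
280019 —HB6→ 6^(6 + 1) + 2·6^2 + 6 + 5 —bump→ 7^(7 + 1) + 2·7^2 + 7 + 5 = 5764911 —(−1)→ 5764910

6^(6 + 1) + 2·6^2 + 6 + 5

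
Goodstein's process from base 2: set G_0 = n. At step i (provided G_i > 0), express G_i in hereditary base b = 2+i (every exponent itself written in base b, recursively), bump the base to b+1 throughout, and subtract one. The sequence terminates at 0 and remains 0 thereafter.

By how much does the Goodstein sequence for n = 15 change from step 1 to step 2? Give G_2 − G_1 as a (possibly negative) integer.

1172

base 2: 15 = 2^(2 + 1) + 2^2 + 2 + 1; at 3: 3^(3 + 1) + 3^3 + 3 + 1 = 112; next = 111
base 3: 111 = 3^(3 + 1) + 3^3 + 3; at 4: 4^(4 + 1) + 4^4 + 4 = 1284; next = 1283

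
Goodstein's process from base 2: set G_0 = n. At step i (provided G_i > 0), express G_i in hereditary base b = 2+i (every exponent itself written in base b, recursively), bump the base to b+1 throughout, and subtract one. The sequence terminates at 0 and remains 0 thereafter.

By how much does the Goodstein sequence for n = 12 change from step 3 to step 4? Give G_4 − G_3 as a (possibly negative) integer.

264334

G_0=12  [base 2] 2^(2 + 1) + 2^2  →[2↦3]→  3^(3 + 1) + 3^3 = 108  −1 ⇒ G_1=107
G_1=107  [base 3] 3^(3 + 1) + 2·3^2 + 2·3 + 2  →[3↦4]→  4^(4 + 1) + 2·4^2 + 2·4 + 2 = 1066  −1 ⇒ G_2=1065
G_2=1065  [base 4] 4^(4 + 1) + 2·4^2 + 2·4 + 1  →[4↦5]→  5^(5 + 1) + 2·5^2 + 2·5 + 1 = 15686  −1 ⇒ G_3=15685
G_3=15685  [base 5] 5^(5 + 1) + 2·5^2 + 2·5  →[5↦6]→  6^(6 + 1) + 2·6^2 + 2·6 = 280020  −1 ⇒ G_4=280019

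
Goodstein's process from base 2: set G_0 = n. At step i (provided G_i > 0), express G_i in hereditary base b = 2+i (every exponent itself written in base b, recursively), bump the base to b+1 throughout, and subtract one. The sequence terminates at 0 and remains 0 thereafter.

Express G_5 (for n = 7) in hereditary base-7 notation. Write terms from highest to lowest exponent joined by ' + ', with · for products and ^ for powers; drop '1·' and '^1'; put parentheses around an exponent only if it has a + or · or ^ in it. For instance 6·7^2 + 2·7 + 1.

G_0 = 7. HB_2(7) = 2^2 + 2 + 1. Bump = 31. G_1 = 30.
G_1 = 30. HB_3(30) = 3^3 + 3. Bump = 260. G_2 = 259.
G_2 = 259. HB_4(259) = 4^4 + 3. Bump = 3128. G_3 = 3127.
G_3 = 3127. HB_5(3127) = 5^5 + 2. Bump = 46658. G_4 = 46657.
G_4 = 46657. HB_6(46657) = 6^6 + 1. Bump = 823544. G_5 = 823543.

7^7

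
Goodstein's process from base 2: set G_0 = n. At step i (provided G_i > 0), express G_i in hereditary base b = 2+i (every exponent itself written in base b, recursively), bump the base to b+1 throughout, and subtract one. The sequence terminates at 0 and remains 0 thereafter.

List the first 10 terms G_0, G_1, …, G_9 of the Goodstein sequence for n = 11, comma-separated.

11, 84, 1027, 15627, 279937, 5764801, 134217727, 2749609302, 70077777775, 1997331745490

(0) 11|_2 = 2^(2 + 1) + 2 + 1 ↦ 3^(3 + 1) + 3 + 1|_3 = 85 ⇒ 84
(1) 84|_3 = 3^(3 + 1) + 3 ↦ 4^(4 + 1) + 4|_4 = 1028 ⇒ 1027
(2) 1027|_4 = 4^(4 + 1) + 3 ↦ 5^(5 + 1) + 3|_5 = 15628 ⇒ 15627
(3) 15627|_5 = 5^(5 + 1) + 2 ↦ 6^(6 + 1) + 2|_6 = 279938 ⇒ 279937
(4) 279937|_6 = 6^(6 + 1) + 1 ↦ 7^(7 + 1) + 1|_7 = 5764802 ⇒ 5764801
(5) 5764801|_7 = 7^(7 + 1) ↦ 8^(8 + 1)|_8 = 134217728 ⇒ 134217727
(6) 134217727|_8 = 7·8^8 + 7·8^7 + 7·8^6 + 7·8^5 + 7·8^4 + 7·8^3 + 7·8^2 + 7·8 + 7 ↦ 7·9^9 + 7·9^7 + 7·9^6 + 7·9^5 + 7·9^4 + 7·9^3 + 7·9^2 + 7·9 + 7|_9 = 2749609303 ⇒ 2749609302
(7) 2749609302|_9 = 7·9^9 + 7·9^7 + 7·9^6 + 7·9^5 + 7·9^4 + 7·9^3 + 7·9^2 + 7·9 + 6 ↦ 7·10^10 + 7·10^7 + 7·10^6 + 7·10^5 + 7·10^4 + 7·10^3 + 7·10^2 + 7·10 + 6|_10 = 70077777776 ⇒ 70077777775
(8) 70077777775|_10 = 7·10^10 + 7·10^7 + 7·10^6 + 7·10^5 + 7·10^4 + 7·10^3 + 7·10^2 + 7·10 + 5 ↦ 7·11^11 + 7·11^7 + 7·11^6 + 7·11^5 + 7·11^4 + 7·11^3 + 7·11^2 + 7·11 + 5|_11 = 1997331745491 ⇒ 1997331745490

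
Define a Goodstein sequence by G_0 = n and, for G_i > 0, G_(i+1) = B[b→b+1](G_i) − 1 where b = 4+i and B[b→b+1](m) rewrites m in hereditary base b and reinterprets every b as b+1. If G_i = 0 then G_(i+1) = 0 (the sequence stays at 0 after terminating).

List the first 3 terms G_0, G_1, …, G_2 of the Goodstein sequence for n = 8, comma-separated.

8, 9, 9

G_0=8  [base 4] 2·4  →[4↦5]→  2·5 = 10  −1 ⇒ G_1=9
G_1=9  [base 5] 5 + 4  →[5↦6]→  6 + 4 = 10  −1 ⇒ G_2=9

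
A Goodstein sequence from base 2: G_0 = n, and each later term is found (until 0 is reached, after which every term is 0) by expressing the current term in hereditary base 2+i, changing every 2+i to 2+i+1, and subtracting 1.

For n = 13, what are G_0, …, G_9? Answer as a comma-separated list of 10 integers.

13, 108, 1279, 16092, 280711, 5765998, 134219479, 3486786855, 100000003325, 3138428381103

13 —HB2→ 2^(2 + 1) + 2^2 + 1 —bump→ 3^(3 + 1) + 3^3 + 1 = 109 —(−1)→ 108
108 —HB3→ 3^(3 + 1) + 3^3 —bump→ 4^(4 + 1) + 4^4 = 1280 —(−1)→ 1279
1279 —HB4→ 4^(4 + 1) + 3·4^3 + 3·4^2 + 3·4 + 3 —bump→ 5^(5 + 1) + 3·5^3 + 3·5^2 + 3·5 + 3 = 16093 —(−1)→ 16092
16092 —HB5→ 5^(5 + 1) + 3·5^3 + 3·5^2 + 3·5 + 2 —bump→ 6^(6 + 1) + 3·6^3 + 3·6^2 + 3·6 + 2 = 280712 —(−1)→ 280711
280711 —HB6→ 6^(6 + 1) + 3·6^3 + 3·6^2 + 3·6 + 1 —bump→ 7^(7 + 1) + 3·7^3 + 3·7^2 + 3·7 + 1 = 5765999 —(−1)→ 5765998
5765998 —HB7→ 7^(7 + 1) + 3·7^3 + 3·7^2 + 3·7 —bump→ 8^(8 + 1) + 3·8^3 + 3·8^2 + 3·8 = 134219480 —(−1)→ 134219479
134219479 —HB8→ 8^(8 + 1) + 3·8^3 + 3·8^2 + 2·8 + 7 —bump→ 9^(9 + 1) + 3·9^3 + 3·9^2 + 2·9 + 7 = 3486786856 —(−1)→ 3486786855
3486786855 —HB9→ 9^(9 + 1) + 3·9^3 + 3·9^2 + 2·9 + 6 —bump→ 10^(10 + 1) + 3·10^3 + 3·10^2 + 2·10 + 6 = 100000003326 —(−1)→ 100000003325
100000003325 —HB10→ 10^(10 + 1) + 3·10^3 + 3·10^2 + 2·10 + 5 —bump→ 11^(11 + 1) + 3·11^3 + 3·11^2 + 2·11 + 5 = 3138428381104 —(−1)→ 3138428381103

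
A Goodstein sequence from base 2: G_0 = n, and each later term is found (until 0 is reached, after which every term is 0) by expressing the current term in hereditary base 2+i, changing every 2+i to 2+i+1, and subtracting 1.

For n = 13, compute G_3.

16092

G_0 = 13. HB_2(13) = 2^(2 + 1) + 2^2 + 1. Bump = 109. G_1 = 108.
G_1 = 108. HB_3(108) = 3^(3 + 1) + 3^3. Bump = 1280. G_2 = 1279.
G_2 = 1279. HB_4(1279) = 4^(4 + 1) + 3·4^3 + 3·4^2 + 3·4 + 3. Bump = 16093. G_3 = 16092.
G_3 = 16092. HB_5(16092) = 5^(5 + 1) + 3·5^3 + 3·5^2 + 3·5 + 2. Bump = 280712. G_4 = 280711.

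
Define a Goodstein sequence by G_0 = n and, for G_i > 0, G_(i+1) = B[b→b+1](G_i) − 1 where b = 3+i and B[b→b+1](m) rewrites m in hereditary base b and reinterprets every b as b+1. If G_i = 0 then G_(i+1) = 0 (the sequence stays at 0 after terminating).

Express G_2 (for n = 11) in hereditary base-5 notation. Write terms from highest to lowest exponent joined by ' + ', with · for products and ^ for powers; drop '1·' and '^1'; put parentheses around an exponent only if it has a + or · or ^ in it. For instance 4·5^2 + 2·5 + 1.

G_0=11  [base 3] 3^2 + 2  →[3↦4]→  4^2 + 2 = 18  −1 ⇒ G_1=17
G_1=17  [base 4] 4^2 + 1  →[4↦5]→  5^2 + 1 = 26  −1 ⇒ G_2=25

5^2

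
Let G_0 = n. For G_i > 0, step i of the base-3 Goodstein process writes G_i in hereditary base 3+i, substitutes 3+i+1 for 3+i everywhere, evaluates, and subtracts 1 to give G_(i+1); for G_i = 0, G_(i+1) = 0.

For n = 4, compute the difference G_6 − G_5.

G_0 = 4. HB_3(4) = 3 + 1. Bump = 5. G_1 = 4.
G_1 = 4. HB_4(4) = 4. Bump = 5. G_2 = 4.
G_2 = 4. HB_5(4) = 4. Bump = 4. G_3 = 3.
G_3 = 3. HB_6(3) = 3. Bump = 3. G_4 = 2.
G_4 = 2. HB_7(2) = 2. Bump = 2. G_5 = 1.
G_5 = 1. HB_8(1) = 1. Bump = 1. G_6 = 0.

-1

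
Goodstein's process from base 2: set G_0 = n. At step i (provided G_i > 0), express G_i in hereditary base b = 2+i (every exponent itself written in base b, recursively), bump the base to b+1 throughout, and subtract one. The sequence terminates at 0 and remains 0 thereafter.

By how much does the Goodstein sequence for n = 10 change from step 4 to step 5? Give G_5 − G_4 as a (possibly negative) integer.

i=0: 10 = 2^(2 + 1) + 2 (b=2); 2→3: 3^(3 + 1) + 3 = 84; 84−1 = 83
i=1: 83 = 3^(3 + 1) + 2 (b=3); 3→4: 4^(4 + 1) + 2 = 1026; 1026−1 = 1025
i=2: 1025 = 4^(4 + 1) + 1 (b=4); 4→5: 5^(5 + 1) + 1 = 15626; 15626−1 = 15625
i=3: 15625 = 5^(5 + 1) (b=5); 5→6: 6^(6 + 1) = 279936; 279936−1 = 279935
i=4: 279935 = 5·6^6 + 5·6^5 + 5·6^4 + 5·6^3 + 5·6^2 + 5·6 + 5 (b=6); 6→7: 5·7^7 + 5·7^5 + 5·7^4 + 5·7^3 + 5·7^2 + 5·7 + 5 = 4215755; 4215755−1 = 4215754

3935819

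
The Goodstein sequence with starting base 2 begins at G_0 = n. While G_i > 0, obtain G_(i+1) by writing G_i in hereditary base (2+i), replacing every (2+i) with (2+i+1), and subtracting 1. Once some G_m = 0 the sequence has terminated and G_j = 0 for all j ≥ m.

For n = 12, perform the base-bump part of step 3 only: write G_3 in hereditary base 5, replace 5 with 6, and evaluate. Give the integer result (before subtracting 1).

G_0 = 12. HB_2(12) = 2^(2 + 1) + 2^2. Bump = 108. G_1 = 107.
G_1 = 107. HB_3(107) = 3^(3 + 1) + 2·3^2 + 2·3 + 2. Bump = 1066. G_2 = 1065.
G_2 = 1065. HB_4(1065) = 4^(4 + 1) + 2·4^2 + 2·4 + 1. Bump = 15686. G_3 = 15685.
G_3 = 15685. HB_5(15685) = 5^(5 + 1) + 2·5^2 + 2·5. Bump = 280020. G_4 = 280019.

280020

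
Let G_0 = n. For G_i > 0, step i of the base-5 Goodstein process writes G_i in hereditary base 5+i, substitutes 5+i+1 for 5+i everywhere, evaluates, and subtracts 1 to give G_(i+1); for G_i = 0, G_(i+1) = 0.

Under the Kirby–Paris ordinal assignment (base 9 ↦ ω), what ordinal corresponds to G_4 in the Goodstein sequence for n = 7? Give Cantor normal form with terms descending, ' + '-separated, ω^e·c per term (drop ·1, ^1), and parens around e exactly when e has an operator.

G_0=7  [base 5] 5 + 2  →[5↦6]→  6 + 2 = 8  −1 ⇒ G_1=7
G_1=7  [base 6] 6 + 1  →[6↦7]→  7 + 1 = 8  −1 ⇒ G_2=7
G_2=7  [base 7] 7  →[7↦8]→  8 = 8  −1 ⇒ G_3=7
G_3=7  [base 8] 7  →[8↦9]→  7 = 7  −1 ⇒ G_4=6
G_4=6  [base 9] 6  →[9↦10]→  6 = 6  −1 ⇒ G_5=5

6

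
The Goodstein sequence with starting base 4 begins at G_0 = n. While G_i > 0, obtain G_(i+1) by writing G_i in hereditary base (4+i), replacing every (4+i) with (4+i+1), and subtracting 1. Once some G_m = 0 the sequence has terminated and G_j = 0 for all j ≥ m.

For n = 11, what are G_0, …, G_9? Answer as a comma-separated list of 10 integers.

G_0=11  [base 4] 2·4 + 3  →[4↦5]→  2·5 + 3 = 13  −1 ⇒ G_1=12
G_1=12  [base 5] 2·5 + 2  →[5↦6]→  2·6 + 2 = 14  −1 ⇒ G_2=13
G_2=13  [base 6] 2·6 + 1  →[6↦7]→  2·7 + 1 = 15  −1 ⇒ G_3=14
G_3=14  [base 7] 2·7  →[7↦8]→  2·8 = 16  −1 ⇒ G_4=15
G_4=15  [base 8] 8 + 7  →[8↦9]→  9 + 7 = 16  −1 ⇒ G_5=15
G_5=15  [base 9] 9 + 6  →[9↦10]→  10 + 6 = 16  −1 ⇒ G_6=15
G_6=15  [base 10] 10 + 5  →[10↦11]→  11 + 5 = 16  −1 ⇒ G_7=15
G_7=15  [base 11] 11 + 4  →[11↦12]→  12 + 4 = 16  −1 ⇒ G_8=15
G_8=15  [base 12] 12 + 3  →[12↦13]→  13 + 3 = 16  −1 ⇒ G_9=15

11, 12, 13, 14, 15, 15, 15, 15, 15, 15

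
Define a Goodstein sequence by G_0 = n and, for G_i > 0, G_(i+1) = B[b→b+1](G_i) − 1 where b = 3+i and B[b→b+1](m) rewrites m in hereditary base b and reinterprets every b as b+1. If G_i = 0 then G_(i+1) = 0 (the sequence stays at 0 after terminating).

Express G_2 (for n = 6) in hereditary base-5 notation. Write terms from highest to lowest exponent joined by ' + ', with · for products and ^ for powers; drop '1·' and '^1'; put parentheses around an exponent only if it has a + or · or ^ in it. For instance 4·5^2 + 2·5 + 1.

5 + 2

G_0=6  [base 3] 2·3  →[3↦4]→  2·4 = 8  −1 ⇒ G_1=7
G_1=7  [base 4] 4 + 3  →[4↦5]→  5 + 3 = 8  −1 ⇒ G_2=7
G_2=7  [base 5] 5 + 2  →[5↦6]→  6 + 2 = 8  −1 ⇒ G_3=7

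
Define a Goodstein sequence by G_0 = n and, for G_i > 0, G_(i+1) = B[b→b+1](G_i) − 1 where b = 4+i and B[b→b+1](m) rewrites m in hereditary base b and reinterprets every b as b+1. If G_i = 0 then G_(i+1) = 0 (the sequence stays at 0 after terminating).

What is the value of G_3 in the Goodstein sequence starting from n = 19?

49

(0) 19|_4 = 4^2 + 3 ↦ 5^2 + 3|_5 = 28 ⇒ 27
(1) 27|_5 = 5^2 + 2 ↦ 6^2 + 2|_6 = 38 ⇒ 37
(2) 37|_6 = 6^2 + 1 ↦ 7^2 + 1|_7 = 50 ⇒ 49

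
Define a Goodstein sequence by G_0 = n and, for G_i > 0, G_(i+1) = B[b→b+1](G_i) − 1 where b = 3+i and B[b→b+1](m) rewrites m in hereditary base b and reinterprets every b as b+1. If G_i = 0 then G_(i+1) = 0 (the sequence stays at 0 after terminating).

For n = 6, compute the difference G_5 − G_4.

[0] 6 ≡ 2·3 (base 3). Lift 4: 8. −1: 7.
[1] 7 ≡ 4 + 3 (base 4). Lift 5: 8. −1: 7.
[2] 7 ≡ 5 + 2 (base 5). Lift 6: 8. −1: 7.
[3] 7 ≡ 6 + 1 (base 6). Lift 7: 8. −1: 7.
[4] 7 ≡ 7 (base 7). Lift 8: 8. −1: 7.

0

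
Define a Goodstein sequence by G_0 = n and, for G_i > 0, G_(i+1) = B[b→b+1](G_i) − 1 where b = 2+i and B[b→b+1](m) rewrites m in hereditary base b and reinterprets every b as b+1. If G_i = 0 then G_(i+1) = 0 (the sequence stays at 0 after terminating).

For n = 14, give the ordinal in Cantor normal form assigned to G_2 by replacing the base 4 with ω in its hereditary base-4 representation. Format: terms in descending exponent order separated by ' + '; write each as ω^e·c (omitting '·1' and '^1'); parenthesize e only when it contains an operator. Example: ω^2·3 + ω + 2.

ω^(ω + 1) + ω^ω + 1

i=0: 14 = 2^(2 + 1) + 2^2 + 2 (b=2); 2→3: 3^(3 + 1) + 3^3 + 3 = 111; 111−1 = 110
i=1: 110 = 3^(3 + 1) + 3^3 + 2 (b=3); 3→4: 4^(4 + 1) + 4^4 + 2 = 1282; 1282−1 = 1281
i=2: 1281 = 4^(4 + 1) + 4^4 + 1 (b=4); 4→5: 5^(5 + 1) + 5^5 + 1 = 18751; 18751−1 = 18750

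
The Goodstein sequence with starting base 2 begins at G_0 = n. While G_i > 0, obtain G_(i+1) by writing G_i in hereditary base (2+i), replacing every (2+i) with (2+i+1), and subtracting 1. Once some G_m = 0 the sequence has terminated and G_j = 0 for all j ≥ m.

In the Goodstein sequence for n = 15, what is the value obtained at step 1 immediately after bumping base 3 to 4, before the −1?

base 2: 15 = 2^(2 + 1) + 2^2 + 2 + 1; at 3: 3^(3 + 1) + 3^3 + 3 + 1 = 112; next = 111
base 3: 111 = 3^(3 + 1) + 3^3 + 3; at 4: 4^(4 + 1) + 4^4 + 4 = 1284; next = 1283

1284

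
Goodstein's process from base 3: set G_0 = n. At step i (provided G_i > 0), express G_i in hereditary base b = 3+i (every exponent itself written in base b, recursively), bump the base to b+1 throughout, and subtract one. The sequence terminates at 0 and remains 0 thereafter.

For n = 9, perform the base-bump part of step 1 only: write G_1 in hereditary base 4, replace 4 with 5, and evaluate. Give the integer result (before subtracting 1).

18

(0) 9|_3 = 3^2 ↦ 4^2|_4 = 16 ⇒ 15
(1) 15|_4 = 3·4 + 3 ↦ 3·5 + 3|_5 = 18 ⇒ 17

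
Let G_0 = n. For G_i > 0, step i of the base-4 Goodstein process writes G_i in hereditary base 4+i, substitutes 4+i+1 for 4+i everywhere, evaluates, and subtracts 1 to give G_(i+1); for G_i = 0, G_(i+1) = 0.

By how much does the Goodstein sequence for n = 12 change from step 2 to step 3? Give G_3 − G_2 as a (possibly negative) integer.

1

G_0 = 12. HB_4(12) = 3·4. Bump = 15. G_1 = 14.
G_1 = 14. HB_5(14) = 2·5 + 4. Bump = 16. G_2 = 15.
G_2 = 15. HB_6(15) = 2·6 + 3. Bump = 17. G_3 = 16.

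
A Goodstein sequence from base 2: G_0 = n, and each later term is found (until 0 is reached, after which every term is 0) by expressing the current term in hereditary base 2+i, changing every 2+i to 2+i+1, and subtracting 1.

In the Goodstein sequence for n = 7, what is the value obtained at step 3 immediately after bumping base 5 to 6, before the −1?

(0) 7|_2 = 2^2 + 2 + 1 ↦ 3^3 + 3 + 1|_3 = 31 ⇒ 30
(1) 30|_3 = 3^3 + 3 ↦ 4^4 + 4|_4 = 260 ⇒ 259
(2) 259|_4 = 4^4 + 3 ↦ 5^5 + 3|_5 = 3128 ⇒ 3127
(3) 3127|_5 = 5^5 + 2 ↦ 6^6 + 2|_6 = 46658 ⇒ 46657

46658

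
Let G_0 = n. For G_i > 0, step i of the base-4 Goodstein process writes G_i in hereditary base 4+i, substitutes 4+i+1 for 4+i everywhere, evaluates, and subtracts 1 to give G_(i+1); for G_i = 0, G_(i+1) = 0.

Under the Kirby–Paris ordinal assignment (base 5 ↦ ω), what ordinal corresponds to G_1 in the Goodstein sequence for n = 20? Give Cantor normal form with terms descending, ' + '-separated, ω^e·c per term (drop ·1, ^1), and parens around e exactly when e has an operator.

ω^2 + 4

(0) 20|_4 = 4^2 + 4 ↦ 5^2 + 5|_5 = 30 ⇒ 29
(1) 29|_5 = 5^2 + 4 ↦ 6^2 + 4|_6 = 40 ⇒ 39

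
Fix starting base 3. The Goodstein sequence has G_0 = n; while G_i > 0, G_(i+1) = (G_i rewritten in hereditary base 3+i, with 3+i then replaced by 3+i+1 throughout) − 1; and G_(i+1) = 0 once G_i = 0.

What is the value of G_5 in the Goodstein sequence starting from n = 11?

43

11 —HB3→ 3^2 + 2 —bump→ 4^2 + 2 = 18 —(−1)→ 17
17 —HB4→ 4^2 + 1 —bump→ 5^2 + 1 = 26 —(−1)→ 25
25 —HB5→ 5^2 —bump→ 6^2 = 36 —(−1)→ 35
35 —HB6→ 5·6 + 5 —bump→ 5·7 + 5 = 40 —(−1)→ 39
39 —HB7→ 5·7 + 4 —bump→ 5·8 + 4 = 44 —(−1)→ 43
43 —HB8→ 5·8 + 3 —bump→ 5·9 + 3 = 48 —(−1)→ 47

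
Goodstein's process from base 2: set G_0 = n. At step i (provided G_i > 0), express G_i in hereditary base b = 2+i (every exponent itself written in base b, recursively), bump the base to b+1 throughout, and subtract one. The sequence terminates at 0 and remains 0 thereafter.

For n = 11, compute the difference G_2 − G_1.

943

step 0: 11 = 2^(2 + 1) + 2 + 1; sub 3 for 2: 3^(3 + 1) + 3 + 1; = 85; G_1 = 85−1 = 84
step 1: 84 = 3^(3 + 1) + 3; sub 4 for 3: 4^(4 + 1) + 4; = 1028; G_2 = 1028−1 = 1027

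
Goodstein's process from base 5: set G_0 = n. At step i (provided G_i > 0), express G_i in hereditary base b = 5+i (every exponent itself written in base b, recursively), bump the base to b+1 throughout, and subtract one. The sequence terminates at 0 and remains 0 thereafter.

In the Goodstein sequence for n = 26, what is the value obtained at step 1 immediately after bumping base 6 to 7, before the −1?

i=0: 26 = 5^2 + 1 (b=5); 5→6: 6^2 + 1 = 37; 37−1 = 36
i=1: 36 = 6^2 (b=6); 6→7: 7^2 = 49; 49−1 = 48

49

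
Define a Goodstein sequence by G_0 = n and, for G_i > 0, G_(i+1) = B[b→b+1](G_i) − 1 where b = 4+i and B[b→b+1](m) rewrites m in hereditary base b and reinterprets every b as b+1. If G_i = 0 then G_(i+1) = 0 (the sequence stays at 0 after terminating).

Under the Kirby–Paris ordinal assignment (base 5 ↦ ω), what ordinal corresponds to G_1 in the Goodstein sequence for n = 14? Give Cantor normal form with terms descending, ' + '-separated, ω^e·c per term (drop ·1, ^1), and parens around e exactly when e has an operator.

ω·3 + 1

G_0 = 14. HB_4(14) = 3·4 + 2. Bump = 17. G_1 = 16.
G_1 = 16. HB_5(16) = 3·5 + 1. Bump = 19. G_2 = 18.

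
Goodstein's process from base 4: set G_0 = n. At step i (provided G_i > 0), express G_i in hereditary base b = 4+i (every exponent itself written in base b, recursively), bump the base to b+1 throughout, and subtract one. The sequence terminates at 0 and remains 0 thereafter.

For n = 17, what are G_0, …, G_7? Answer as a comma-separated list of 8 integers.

i=0: 17 = 4^2 + 1 (b=4); 4→5: 5^2 + 1 = 26; 26−1 = 25
i=1: 25 = 5^2 (b=5); 5→6: 6^2 = 36; 36−1 = 35
i=2: 35 = 5·6 + 5 (b=6); 6→7: 5·7 + 5 = 40; 40−1 = 39
i=3: 39 = 5·7 + 4 (b=7); 7→8: 5·8 + 4 = 44; 44−1 = 43
i=4: 43 = 5·8 + 3 (b=8); 8→9: 5·9 + 3 = 48; 48−1 = 47
i=5: 47 = 5·9 + 2 (b=9); 9→10: 5·10 + 2 = 52; 52−1 = 51
i=6: 51 = 5·10 + 1 (b=10); 10→11: 5·11 + 1 = 56; 56−1 = 55

17, 25, 35, 39, 43, 47, 51, 55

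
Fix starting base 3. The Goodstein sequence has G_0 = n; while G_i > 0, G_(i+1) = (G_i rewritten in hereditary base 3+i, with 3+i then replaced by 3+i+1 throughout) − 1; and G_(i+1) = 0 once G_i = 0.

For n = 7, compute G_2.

[0] 7 ≡ 2·3 + 1 (base 3). Lift 4: 9. −1: 8.
[1] 8 ≡ 2·4 (base 4). Lift 5: 10. −1: 9.
[2] 9 ≡ 5 + 4 (base 5). Lift 6: 10. −1: 9.

9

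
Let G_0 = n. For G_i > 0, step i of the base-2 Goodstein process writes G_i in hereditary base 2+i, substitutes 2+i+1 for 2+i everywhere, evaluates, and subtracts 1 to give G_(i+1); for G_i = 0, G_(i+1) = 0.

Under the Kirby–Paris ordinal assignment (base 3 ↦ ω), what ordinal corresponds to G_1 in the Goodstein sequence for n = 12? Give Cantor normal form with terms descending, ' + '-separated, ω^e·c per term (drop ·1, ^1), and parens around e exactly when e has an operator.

ω^(ω + 1) + ω^2·2 + ω·2 + 2

[0] 12 ≡ 2^(2 + 1) + 2^2 (base 2). Lift 3: 108. −1: 107.
[1] 107 ≡ 3^(3 + 1) + 2·3^2 + 2·3 + 2 (base 3). Lift 4: 1066. −1: 1065.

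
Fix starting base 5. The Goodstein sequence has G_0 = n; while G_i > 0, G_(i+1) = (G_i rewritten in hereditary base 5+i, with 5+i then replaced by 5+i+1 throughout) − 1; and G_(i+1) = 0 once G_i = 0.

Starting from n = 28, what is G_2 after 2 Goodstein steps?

base 5: 28 = 5^2 + 3; at 6: 6^2 + 3 = 39; next = 38
base 6: 38 = 6^2 + 2; at 7: 7^2 + 2 = 51; next = 50
base 7: 50 = 7^2 + 1; at 8: 8^2 + 1 = 65; next = 64

50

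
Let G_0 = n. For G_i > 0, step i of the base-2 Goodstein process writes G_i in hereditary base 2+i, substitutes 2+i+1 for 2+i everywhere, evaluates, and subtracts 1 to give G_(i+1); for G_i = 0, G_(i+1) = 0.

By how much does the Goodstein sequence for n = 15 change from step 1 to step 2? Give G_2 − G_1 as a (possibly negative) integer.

1172

(0) 15|_2 = 2^(2 + 1) + 2^2 + 2 + 1 ↦ 3^(3 + 1) + 3^3 + 3 + 1|_3 = 112 ⇒ 111
(1) 111|_3 = 3^(3 + 1) + 3^3 + 3 ↦ 4^(4 + 1) + 4^4 + 4|_4 = 1284 ⇒ 1283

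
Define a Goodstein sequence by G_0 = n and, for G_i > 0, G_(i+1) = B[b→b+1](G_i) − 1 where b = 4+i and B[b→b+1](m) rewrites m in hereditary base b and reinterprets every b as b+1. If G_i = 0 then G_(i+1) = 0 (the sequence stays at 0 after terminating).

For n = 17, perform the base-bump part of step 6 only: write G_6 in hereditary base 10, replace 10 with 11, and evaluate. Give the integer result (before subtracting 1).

G_0=17  [base 4] 4^2 + 1  →[4↦5]→  5^2 + 1 = 26  −1 ⇒ G_1=25
G_1=25  [base 5] 5^2  →[5↦6]→  6^2 = 36  −1 ⇒ G_2=35
G_2=35  [base 6] 5·6 + 5  →[6↦7]→  5·7 + 5 = 40  −1 ⇒ G_3=39
G_3=39  [base 7] 5·7 + 4  →[7↦8]→  5·8 + 4 = 44  −1 ⇒ G_4=43
G_4=43  [base 8] 5·8 + 3  →[8↦9]→  5·9 + 3 = 48  −1 ⇒ G_5=47
G_5=47  [base 9] 5·9 + 2  →[9↦10]→  5·10 + 2 = 52  −1 ⇒ G_6=51
G_6=51  [base 10] 5·10 + 1  →[10↦11]→  5·11 + 1 = 56  −1 ⇒ G_7=55

56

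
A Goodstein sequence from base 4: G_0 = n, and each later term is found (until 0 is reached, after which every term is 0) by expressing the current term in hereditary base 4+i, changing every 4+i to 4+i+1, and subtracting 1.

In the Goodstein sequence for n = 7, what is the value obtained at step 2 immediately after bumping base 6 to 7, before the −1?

G_0 = 7. HB_4(7) = 4 + 3. Bump = 8. G_1 = 7.
G_1 = 7. HB_5(7) = 5 + 2. Bump = 8. G_2 = 7.
G_2 = 7. HB_6(7) = 6 + 1. Bump = 8. G_3 = 7.

8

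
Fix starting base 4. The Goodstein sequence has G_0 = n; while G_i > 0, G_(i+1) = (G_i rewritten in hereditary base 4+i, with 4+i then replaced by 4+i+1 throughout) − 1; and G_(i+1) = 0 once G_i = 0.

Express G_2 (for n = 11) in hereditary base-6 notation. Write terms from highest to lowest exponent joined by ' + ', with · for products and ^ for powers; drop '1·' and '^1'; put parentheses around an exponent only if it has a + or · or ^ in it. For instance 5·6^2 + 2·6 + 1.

2·6 + 1

base 4: 11 = 2·4 + 3; at 5: 2·5 + 3 = 13; next = 12
base 5: 12 = 2·5 + 2; at 6: 2·6 + 2 = 14; next = 13
base 6: 13 = 2·6 + 1; at 7: 2·7 + 1 = 15; next = 14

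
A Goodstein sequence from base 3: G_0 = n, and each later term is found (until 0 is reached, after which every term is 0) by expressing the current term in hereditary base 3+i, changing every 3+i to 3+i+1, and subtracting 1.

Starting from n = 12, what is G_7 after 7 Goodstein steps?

(0) 12|_3 = 3^2 + 3 ↦ 4^2 + 4|_4 = 20 ⇒ 19
(1) 19|_4 = 4^2 + 3 ↦ 5^2 + 3|_5 = 28 ⇒ 27
(2) 27|_5 = 5^2 + 2 ↦ 6^2 + 2|_6 = 38 ⇒ 37
(3) 37|_6 = 6^2 + 1 ↦ 7^2 + 1|_7 = 50 ⇒ 49
(4) 49|_7 = 7^2 ↦ 8^2|_8 = 64 ⇒ 63
(5) 63|_8 = 7·8 + 7 ↦ 7·9 + 7|_9 = 70 ⇒ 69
(6) 69|_9 = 7·9 + 6 ↦ 7·10 + 6|_10 = 76 ⇒ 75
(7) 75|_10 = 7·10 + 5 ↦ 7·11 + 5|_11 = 82 ⇒ 81

75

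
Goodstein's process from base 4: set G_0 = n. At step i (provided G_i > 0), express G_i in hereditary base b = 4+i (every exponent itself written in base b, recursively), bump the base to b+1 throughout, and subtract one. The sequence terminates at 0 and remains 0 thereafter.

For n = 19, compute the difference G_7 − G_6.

6

[0] 19 ≡ 4^2 + 3 (base 4). Lift 5: 28. −1: 27.
[1] 27 ≡ 5^2 + 2 (base 5). Lift 6: 38. −1: 37.
[2] 37 ≡ 6^2 + 1 (base 6). Lift 7: 50. −1: 49.
[3] 49 ≡ 7^2 (base 7). Lift 8: 64. −1: 63.
[4] 63 ≡ 7·8 + 7 (base 8). Lift 9: 70. −1: 69.
[5] 69 ≡ 7·9 + 6 (base 9). Lift 10: 76. −1: 75.
[6] 75 ≡ 7·10 + 5 (base 10). Lift 11: 82. −1: 81.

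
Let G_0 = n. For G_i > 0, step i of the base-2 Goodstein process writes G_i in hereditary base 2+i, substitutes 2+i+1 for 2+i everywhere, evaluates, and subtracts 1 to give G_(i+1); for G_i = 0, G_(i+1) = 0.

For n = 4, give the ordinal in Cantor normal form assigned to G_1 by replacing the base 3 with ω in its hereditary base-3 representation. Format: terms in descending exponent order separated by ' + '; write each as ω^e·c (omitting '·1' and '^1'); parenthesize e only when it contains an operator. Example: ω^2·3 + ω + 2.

ω^2·2 + ω·2 + 2

G_0 = 4. HB_2(4) = 2^2. Bump = 27. G_1 = 26.
G_1 = 26. HB_3(26) = 2·3^2 + 2·3 + 2. Bump = 42. G_2 = 41.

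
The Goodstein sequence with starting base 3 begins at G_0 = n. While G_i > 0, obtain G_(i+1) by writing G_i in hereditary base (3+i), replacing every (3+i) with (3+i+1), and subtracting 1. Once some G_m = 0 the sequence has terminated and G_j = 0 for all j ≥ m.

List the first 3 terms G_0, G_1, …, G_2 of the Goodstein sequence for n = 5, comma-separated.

i=0: 5 = 3 + 2 (b=3); 3→4: 4 + 2 = 6; 6−1 = 5
i=1: 5 = 4 + 1 (b=4); 4→5: 5 + 1 = 6; 6−1 = 5

5, 5, 5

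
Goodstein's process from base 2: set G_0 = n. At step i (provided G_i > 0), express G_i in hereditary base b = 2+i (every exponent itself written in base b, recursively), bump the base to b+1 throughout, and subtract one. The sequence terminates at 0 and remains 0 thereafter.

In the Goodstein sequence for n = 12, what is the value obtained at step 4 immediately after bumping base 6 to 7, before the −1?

5764911

G_0=12  [base 2] 2^(2 + 1) + 2^2  →[2↦3]→  3^(3 + 1) + 3^3 = 108  −1 ⇒ G_1=107
G_1=107  [base 3] 3^(3 + 1) + 2·3^2 + 2·3 + 2  →[3↦4]→  4^(4 + 1) + 2·4^2 + 2·4 + 2 = 1066  −1 ⇒ G_2=1065
G_2=1065  [base 4] 4^(4 + 1) + 2·4^2 + 2·4 + 1  →[4↦5]→  5^(5 + 1) + 2·5^2 + 2·5 + 1 = 15686  −1 ⇒ G_3=15685
G_3=15685  [base 5] 5^(5 + 1) + 2·5^2 + 2·5  →[5↦6]→  6^(6 + 1) + 2·6^2 + 2·6 = 280020  −1 ⇒ G_4=280019
G_4=280019  [base 6] 6^(6 + 1) + 2·6^2 + 6 + 5  →[6↦7]→  7^(7 + 1) + 2·7^2 + 7 + 5 = 5764911  −1 ⇒ G_5=5764910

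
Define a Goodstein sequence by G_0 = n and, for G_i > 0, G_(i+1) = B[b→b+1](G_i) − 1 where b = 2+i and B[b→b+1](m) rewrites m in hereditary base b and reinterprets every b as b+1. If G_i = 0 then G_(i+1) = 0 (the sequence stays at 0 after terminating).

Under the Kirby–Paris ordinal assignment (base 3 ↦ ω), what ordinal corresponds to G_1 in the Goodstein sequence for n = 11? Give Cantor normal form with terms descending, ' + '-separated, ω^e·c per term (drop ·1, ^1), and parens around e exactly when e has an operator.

[0] 11 ≡ 2^(2 + 1) + 2 + 1 (base 2). Lift 3: 85. −1: 84.
[1] 84 ≡ 3^(3 + 1) + 3 (base 3). Lift 4: 1028. −1: 1027.

ω^(ω + 1) + ω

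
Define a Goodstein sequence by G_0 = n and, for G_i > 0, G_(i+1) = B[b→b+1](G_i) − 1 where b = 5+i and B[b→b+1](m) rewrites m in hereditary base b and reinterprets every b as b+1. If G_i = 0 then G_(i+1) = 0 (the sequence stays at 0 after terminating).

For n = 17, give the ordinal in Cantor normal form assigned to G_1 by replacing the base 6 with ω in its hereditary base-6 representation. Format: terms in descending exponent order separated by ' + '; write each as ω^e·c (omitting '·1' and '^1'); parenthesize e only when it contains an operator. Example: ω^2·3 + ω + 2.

i=0: 17 = 3·5 + 2 (b=5); 5→6: 3·6 + 2 = 20; 20−1 = 19
i=1: 19 = 3·6 + 1 (b=6); 6→7: 3·7 + 1 = 22; 22−1 = 21

ω·3 + 1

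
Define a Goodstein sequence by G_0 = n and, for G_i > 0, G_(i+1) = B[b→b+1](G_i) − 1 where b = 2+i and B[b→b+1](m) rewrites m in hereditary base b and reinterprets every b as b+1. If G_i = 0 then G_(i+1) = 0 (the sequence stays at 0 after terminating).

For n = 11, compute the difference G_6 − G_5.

128452926

base 2: 11 = 2^(2 + 1) + 2 + 1; at 3: 3^(3 + 1) + 3 + 1 = 85; next = 84
base 3: 84 = 3^(3 + 1) + 3; at 4: 4^(4 + 1) + 4 = 1028; next = 1027
base 4: 1027 = 4^(4 + 1) + 3; at 5: 5^(5 + 1) + 3 = 15628; next = 15627
base 5: 15627 = 5^(5 + 1) + 2; at 6: 6^(6 + 1) + 2 = 279938; next = 279937
base 6: 279937 = 6^(6 + 1) + 1; at 7: 7^(7 + 1) + 1 = 5764802; next = 5764801
base 7: 5764801 = 7^(7 + 1); at 8: 8^(8 + 1) = 134217728; next = 134217727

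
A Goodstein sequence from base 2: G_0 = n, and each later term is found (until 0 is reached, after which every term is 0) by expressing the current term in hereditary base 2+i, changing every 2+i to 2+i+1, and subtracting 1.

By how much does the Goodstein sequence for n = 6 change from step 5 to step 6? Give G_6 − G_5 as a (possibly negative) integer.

89204

(0) 6|_2 = 2^2 + 2 ↦ 3^3 + 3|_3 = 30 ⇒ 29
(1) 29|_3 = 3^3 + 2 ↦ 4^4 + 2|_4 = 258 ⇒ 257
(2) 257|_4 = 4^4 + 1 ↦ 5^5 + 1|_5 = 3126 ⇒ 3125
(3) 3125|_5 = 5^5 ↦ 6^6|_6 = 46656 ⇒ 46655
(4) 46655|_6 = 5·6^5 + 5·6^4 + 5·6^3 + 5·6^2 + 5·6 + 5 ↦ 5·7^5 + 5·7^4 + 5·7^3 + 5·7^2 + 5·7 + 5|_7 = 98040 ⇒ 98039
(5) 98039|_7 = 5·7^5 + 5·7^4 + 5·7^3 + 5·7^2 + 5·7 + 4 ↦ 5·8^5 + 5·8^4 + 5·8^3 + 5·8^2 + 5·8 + 4|_8 = 187244 ⇒ 187243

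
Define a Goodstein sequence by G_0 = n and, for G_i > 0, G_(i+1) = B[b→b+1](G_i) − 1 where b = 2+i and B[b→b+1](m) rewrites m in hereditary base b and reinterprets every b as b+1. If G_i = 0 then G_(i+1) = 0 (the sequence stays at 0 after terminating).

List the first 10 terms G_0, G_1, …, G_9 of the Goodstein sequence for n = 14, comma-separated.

i=0: 14 = 2^(2 + 1) + 2^2 + 2 (b=2); 2→3: 3^(3 + 1) + 3^3 + 3 = 111; 111−1 = 110
i=1: 110 = 3^(3 + 1) + 3^3 + 2 (b=3); 3→4: 4^(4 + 1) + 4^4 + 2 = 1282; 1282−1 = 1281
i=2: 1281 = 4^(4 + 1) + 4^4 + 1 (b=4); 4→5: 5^(5 + 1) + 5^5 + 1 = 18751; 18751−1 = 18750
i=3: 18750 = 5^(5 + 1) + 5^5 (b=5); 5→6: 6^(6 + 1) + 6^6 = 326592; 326592−1 = 326591
i=4: 326591 = 6^(6 + 1) + 5·6^5 + 5·6^4 + 5·6^3 + 5·6^2 + 5·6 + 5 (b=6); 6→7: 7^(7 + 1) + 5·7^5 + 5·7^4 + 5·7^3 + 5·7^2 + 5·7 + 5 = 5862841; 5862841−1 = 5862840
i=5: 5862840 = 7^(7 + 1) + 5·7^5 + 5·7^4 + 5·7^3 + 5·7^2 + 5·7 + 4 (b=7); 7→8: 8^(8 + 1) + 5·8^5 + 5·8^4 + 5·8^3 + 5·8^2 + 5·8 + 4 = 134404972; 134404972−1 = 134404971
i=6: 134404971 = 8^(8 + 1) + 5·8^5 + 5·8^4 + 5·8^3 + 5·8^2 + 5·8 + 3 (b=8); 8→9: 9^(9 + 1) + 5·9^5 + 5·9^4 + 5·9^3 + 5·9^2 + 5·9 + 3 = 3487116549; 3487116549−1 = 3487116548
i=7: 3487116548 = 9^(9 + 1) + 5·9^5 + 5·9^4 + 5·9^3 + 5·9^2 + 5·9 + 2 (b=9); 9→10: 10^(10 + 1) + 5·10^5 + 5·10^4 + 5·10^3 + 5·10^2 + 5·10 + 2 = 100000555552; 100000555552−1 = 100000555551
i=8: 100000555551 = 10^(10 + 1) + 5·10^5 + 5·10^4 + 5·10^3 + 5·10^2 + 5·10 + 1 (b=10); 10→11: 11^(11 + 1) + 5·11^5 + 5·11^4 + 5·11^3 + 5·11^2 + 5·11 + 1 = 3138429262497; 3138429262497−1 = 3138429262496

14, 110, 1281, 18750, 326591, 5862840, 134404971, 3487116548, 100000555551, 3138429262496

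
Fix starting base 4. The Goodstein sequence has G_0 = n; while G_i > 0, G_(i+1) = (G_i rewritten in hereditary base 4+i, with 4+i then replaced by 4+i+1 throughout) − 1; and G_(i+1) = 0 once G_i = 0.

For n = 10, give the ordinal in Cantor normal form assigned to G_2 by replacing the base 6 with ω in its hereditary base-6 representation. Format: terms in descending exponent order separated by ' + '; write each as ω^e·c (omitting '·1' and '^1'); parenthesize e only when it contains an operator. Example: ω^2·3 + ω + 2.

ω·2

[0] 10 ≡ 2·4 + 2 (base 4). Lift 5: 12. −1: 11.
[1] 11 ≡ 2·5 + 1 (base 5). Lift 6: 13. −1: 12.
[2] 12 ≡ 2·6 (base 6). Lift 7: 14. −1: 13.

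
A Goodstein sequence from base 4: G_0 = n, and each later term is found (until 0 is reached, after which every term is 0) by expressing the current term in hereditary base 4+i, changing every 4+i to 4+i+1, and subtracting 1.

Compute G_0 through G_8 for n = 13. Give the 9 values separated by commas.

13, 15, 17, 18, 19, 20, 21, 22, 23

i=0: 13 = 3·4 + 1 (b=4); 4→5: 3·5 + 1 = 16; 16−1 = 15
i=1: 15 = 3·5 (b=5); 5→6: 3·6 = 18; 18−1 = 17
i=2: 17 = 2·6 + 5 (b=6); 6→7: 2·7 + 5 = 19; 19−1 = 18
i=3: 18 = 2·7 + 4 (b=7); 7→8: 2·8 + 4 = 20; 20−1 = 19
i=4: 19 = 2·8 + 3 (b=8); 8→9: 2·9 + 3 = 21; 21−1 = 20
i=5: 20 = 2·9 + 2 (b=9); 9→10: 2·10 + 2 = 22; 22−1 = 21
i=6: 21 = 2·10 + 1 (b=10); 10→11: 2·11 + 1 = 23; 23−1 = 22
i=7: 22 = 2·11 (b=11); 11→12: 2·12 = 24; 24−1 = 23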